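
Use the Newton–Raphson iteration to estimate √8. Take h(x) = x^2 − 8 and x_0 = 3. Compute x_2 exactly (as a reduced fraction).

577/204

h'(x) = 2x.
h(3) = 1, h'(3) = 6, so x_1 = 3 − 1/6 = 17/6.
h(17/6) = 1/36, h'(17/6) = 17/3, so x_2 = (17/6) − (1/36)/(17/3) = 577/204.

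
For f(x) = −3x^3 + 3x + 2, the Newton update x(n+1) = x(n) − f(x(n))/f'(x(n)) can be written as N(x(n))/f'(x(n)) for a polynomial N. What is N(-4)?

382

f'(x) = −9x^2 + 3.
N(x) = x·f'(x) − f(x) = x·(−9x^2 + 3) − (−3x^3 + 3x + 2) = −6x^3 − 2.
N(-4) = 382.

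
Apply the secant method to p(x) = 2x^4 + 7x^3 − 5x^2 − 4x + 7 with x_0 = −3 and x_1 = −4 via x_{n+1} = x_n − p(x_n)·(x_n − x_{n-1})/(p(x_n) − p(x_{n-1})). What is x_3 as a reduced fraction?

−7811204/1979801

p(−3) = −53, p(−4) = 7. x_2 = (−4) − 7·((−4) − (−3))/(7 − (−53)) = −233/60.
p(−4) = 7, p(−233/60) = −51650249/6480000. x_3 = (−233/60) − (−51650249/6480000)·((−233/60) − (−4))/((−51650249/6480000) − 7) = −7811204/1979801.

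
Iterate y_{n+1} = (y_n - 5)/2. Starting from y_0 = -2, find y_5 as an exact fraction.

y_1 = ((-2) - 5)/2 = -7/2.
y_2 = ((-7/2) - 5)/2 = -17/4.
y_3 = ((-17/4) - 5)/2 = -37/8.
y_4 = ((-37/8) - 5)/2 = -77/16.
y_5 = ((-77/16) - 5)/2 = -157/32.

-157/32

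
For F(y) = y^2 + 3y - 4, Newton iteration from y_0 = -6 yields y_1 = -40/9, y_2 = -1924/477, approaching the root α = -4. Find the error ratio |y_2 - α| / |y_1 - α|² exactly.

9/53

y_1 - α = -40/9 - (-4) = -40/9 + 4 = -4/9, so |y_1 - α| = 4/9.
y_2 - α = -1924/477 - (-4) = -1924/477 + 4 = -16/477, so |y_2 - α| = 16/477.
|y_1 - α|² = 16/81.
Ratio = (16/477) / (16/81) = 9/53.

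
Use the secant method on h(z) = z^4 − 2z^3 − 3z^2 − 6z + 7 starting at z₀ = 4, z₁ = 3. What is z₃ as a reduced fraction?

47163601/14235379

h(4) = 63, h(3) = −11. z₂ = 3 − (−11)·(3 − 4)/((−11) − 63) = 233/74.
h(3) = −11, h(233/74) = −173263167/29986576. z₃ = (233/74) − (−173263167/29986576)·((233/74) − 3)/((−173263167/29986576) − (−11)) = 47163601/14235379.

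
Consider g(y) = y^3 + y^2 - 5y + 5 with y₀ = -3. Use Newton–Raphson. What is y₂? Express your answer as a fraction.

-2881/924

g'(y) = 3y^2 + 2y - 5.
g(-3) = 2, g'(-3) = 16, so y₁ = (-3) - 2/16 = -25/8.
g(-25/8) = -65/512, g'(-25/8) = 1155/64, so y₂ = (-25/8) - (-65/512)/(1155/64) = -2881/924.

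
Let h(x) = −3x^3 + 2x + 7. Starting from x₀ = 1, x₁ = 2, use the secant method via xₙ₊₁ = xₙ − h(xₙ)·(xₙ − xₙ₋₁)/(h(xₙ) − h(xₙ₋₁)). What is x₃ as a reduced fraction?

11977/8335

h(1) = 6, h(2) = −13. x₂ = 2 − (−13)·(2 − 1)/((−13) − 6) = 25/19.
h(2) = −13, h(25/19) = 19188/6859. x₃ = (25/19) − (19188/6859)·((25/19) − 2)/((19188/6859) − (−13)) = 11977/8335.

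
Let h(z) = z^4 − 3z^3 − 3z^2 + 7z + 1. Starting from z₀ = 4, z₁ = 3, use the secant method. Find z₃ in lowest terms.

h(4) = 45, h(3) = −5. z₂ = 3 − (−5)·(3 − 4)/((−5) − 45) = 31/10.
h(3) = −5, h(31/10) = −31509/10000. z₃ = (31/10) − (−31509/10000)·((31/10) − 3)/((−31509/10000) − (−5)) = 60473/18491.

60473/18491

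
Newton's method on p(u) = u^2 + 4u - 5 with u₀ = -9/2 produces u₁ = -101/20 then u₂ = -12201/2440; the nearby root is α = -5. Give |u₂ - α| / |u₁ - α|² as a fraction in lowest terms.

u₁ - α = -101/20 - (-5) = -101/20 + 5 = -1/20, so |u₁ - α| = 1/20.
u₂ - α = -12201/2440 - (-5) = -12201/2440 + 5 = -1/2440, so |u₂ - α| = 1/2440.
|u₁ - α|² = 1/400.
Ratio = (1/2440) / (1/400) = 10/61.

10/61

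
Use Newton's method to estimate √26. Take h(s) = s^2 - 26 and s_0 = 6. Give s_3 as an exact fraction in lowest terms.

h'(s) = 2s.
h(6) = 10, h'(6) = 12, so s_1 = 6 - 10/12 = 31/6.
h(31/6) = 25/36, h'(31/6) = 31/3, so s_2 = (31/6) - (25/36)/(31/3) = 1897/372.
h(1897/372) = 625/138384, h'(1897/372) = 1897/186, so s_3 = (1897/372) - (625/138384)/(1897/186) = 7196593/1411368.

7196593/1411368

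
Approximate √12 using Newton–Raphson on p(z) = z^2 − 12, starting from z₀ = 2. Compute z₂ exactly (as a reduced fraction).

p'(z) = 2z.
p(2) = −8, p'(2) = 4, so z₁ = 2 − (−8)/4 = 4.
p(4) = 4, p'(4) = 8, so z₂ = 4 − 4/8 = 7/2.

7/2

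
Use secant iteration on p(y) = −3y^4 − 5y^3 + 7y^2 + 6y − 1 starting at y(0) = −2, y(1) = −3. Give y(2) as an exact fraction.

p(−2) = 7, p(−3) = −64. y(2) = (−3) − (−64)·((−3) − (−2))/((−64) − 7) = −149/71.

−149/71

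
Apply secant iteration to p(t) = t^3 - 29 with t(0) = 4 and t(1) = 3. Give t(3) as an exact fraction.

115637/37633

p(4) = 35, p(3) = -2. t(2) = 3 - (-2)·(3 - 4)/((-2) - 35) = 113/37.
p(3) = -2, p(113/37) = -26040/50653. t(3) = (113/37) - (-26040/50653)·((113/37) - 3)/((-26040/50653) - (-2)) = 115637/37633.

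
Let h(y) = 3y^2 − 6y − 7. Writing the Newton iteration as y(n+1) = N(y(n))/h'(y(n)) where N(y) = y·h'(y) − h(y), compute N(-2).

19

h'(y) = 6y − 6.
N(y) = y·h'(y) − h(y) = y·(6y − 6) − (3y^2 − 6y − 7) = 3y^2 + 7.
N(-2) = 19.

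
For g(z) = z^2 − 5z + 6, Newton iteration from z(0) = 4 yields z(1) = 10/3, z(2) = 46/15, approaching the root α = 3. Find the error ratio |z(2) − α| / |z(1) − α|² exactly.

z(1) − α = 10/3 − 3 = 1/3, so |z(1) − α| = 1/3.
z(2) − α = 46/15 − 3 = 1/15, so |z(2) − α| = 1/15.
|z(1) − α|² = 1/9.
Ratio = (1/15) / (1/9) = 3/5.

3/5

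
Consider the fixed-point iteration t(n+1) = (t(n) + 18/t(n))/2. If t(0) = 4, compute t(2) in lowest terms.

t(1) = (4 + 18/4)/2 = 17/4.
t(2) = (17/4 + 18/(17/4))/2 = 577/136.

577/136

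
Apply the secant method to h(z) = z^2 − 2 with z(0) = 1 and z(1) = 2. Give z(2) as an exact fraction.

h(1) = −1, h(2) = 2. z(2) = 2 − 2·(2 − 1)/(2 − (−1)) = 4/3.

4/3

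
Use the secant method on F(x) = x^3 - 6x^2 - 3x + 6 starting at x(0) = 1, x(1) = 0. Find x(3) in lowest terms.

32/37

F(1) = -2, F(0) = 6. x(2) = 0 - 6·(0 - 1)/(6 - (-2)) = 3/4.
F(0) = 6, F(3/4) = 51/64. x(3) = (3/4) - (51/64)·((3/4) - 0)/((51/64) - 6) = 32/37.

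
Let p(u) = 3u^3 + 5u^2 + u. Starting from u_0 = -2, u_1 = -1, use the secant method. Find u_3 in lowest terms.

p(-2) = -6, p(-1) = 1. u_2 = (-1) - 1·((-1) - (-2))/(1 - (-6)) = -8/7.
p(-1) = 1, p(-8/7) = 312/343. u_3 = (-8/7) - (312/343)·((-8/7) - (-1))/((312/343) - 1) = -80/31.

-80/31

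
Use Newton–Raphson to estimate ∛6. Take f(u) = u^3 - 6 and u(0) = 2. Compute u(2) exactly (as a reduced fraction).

f'(u) = 3u^2.
f(2) = 2, f'(2) = 12, so u(1) = 2 - 2/12 = 11/6.
f(11/6) = 35/216, f'(11/6) = 121/12, so u(2) = (11/6) - (35/216)/(121/12) = 1979/1089.

1979/1089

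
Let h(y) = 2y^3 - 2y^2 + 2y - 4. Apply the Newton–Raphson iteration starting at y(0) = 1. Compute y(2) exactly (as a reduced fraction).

h'(y) = 6y^2 - 4y + 2.
h(1) = -2, h'(1) = 4, so y(1) = 1 - (-2)/4 = 3/2.
h(3/2) = 5/4, h'(3/2) = 19/2, so y(2) = (3/2) - (5/4)/(19/2) = 26/19.

26/19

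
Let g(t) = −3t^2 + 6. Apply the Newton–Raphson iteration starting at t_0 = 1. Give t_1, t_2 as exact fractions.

t_1 = 3/2, t_2 = 17/12

g'(t) = −6t.
g(1) = 3, g'(1) = −6, so t_1 = 1 − 3/(−6) = 3/2.
g(3/2) = −3/4, g'(3/2) = −9, so t_2 = (3/2) − (−3/4)/(−9) = 17/12.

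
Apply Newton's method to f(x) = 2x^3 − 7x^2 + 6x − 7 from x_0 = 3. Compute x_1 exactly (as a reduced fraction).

f'(x) = 6x^2 − 14x + 6.
f(3) = 2, f'(3) = 18, so x_1 = 3 − 2/18 = 26/9.

26/9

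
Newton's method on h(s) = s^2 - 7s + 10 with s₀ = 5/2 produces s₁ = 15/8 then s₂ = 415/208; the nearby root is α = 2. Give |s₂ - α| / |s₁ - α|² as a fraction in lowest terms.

s₁ - α = 15/8 - 2 = -1/8, so |s₁ - α| = 1/8.
s₂ - α = 415/208 - 2 = -1/208, so |s₂ - α| = 1/208.
|s₁ - α|² = 1/64.
Ratio = (1/208) / (1/64) = 4/13.

4/13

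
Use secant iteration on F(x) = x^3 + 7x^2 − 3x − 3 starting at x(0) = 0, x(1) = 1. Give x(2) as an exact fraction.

3/5

F(0) = −3, F(1) = 2. x(2) = 1 − 2·(1 − 0)/(2 − (−3)) = 3/5.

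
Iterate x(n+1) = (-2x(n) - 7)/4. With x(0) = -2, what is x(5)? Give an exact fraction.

x(1) = (-2·(-2) - 7)/4 = -3/4.
x(2) = (-2·(-3/4) - 7)/4 = -11/8.
x(3) = (-2·(-11/8) - 7)/4 = -17/16.
x(4) = (-2·(-17/16) - 7)/4 = -39/32.
x(5) = (-2·(-39/32) - 7)/4 = -73/64.

-73/64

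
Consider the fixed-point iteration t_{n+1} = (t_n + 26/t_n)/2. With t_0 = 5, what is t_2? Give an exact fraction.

t_1 = (5 + 26/5)/2 = 51/10.
t_2 = (51/10 + 26/(51/10))/2 = 5201/1020.

5201/1020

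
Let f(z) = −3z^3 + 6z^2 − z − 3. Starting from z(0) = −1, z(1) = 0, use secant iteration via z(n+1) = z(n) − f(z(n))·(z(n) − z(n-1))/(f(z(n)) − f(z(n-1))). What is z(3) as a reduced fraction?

−300/307

f(−1) = 7, f(0) = −3. z(2) = 0 − (−3)·(0 − (−1))/((−3) − 7) = −3/10.
f(0) = −3, f(−3/10) = −2079/1000. z(3) = (−3/10) − (−2079/1000)·((−3/10) − 0)/((−2079/1000) − (−3)) = −300/307.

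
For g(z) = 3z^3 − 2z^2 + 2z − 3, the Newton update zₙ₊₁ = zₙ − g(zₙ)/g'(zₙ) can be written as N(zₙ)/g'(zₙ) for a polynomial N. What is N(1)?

7

g'(z) = 9z^2 − 4z + 2.
N(z) = z·g'(z) − g(z) = z·(9z^2 − 4z + 2) − (3z^3 − 2z^2 + 2z − 3) = 6z^3 − 2z^2 + 3.
N(1) = 7.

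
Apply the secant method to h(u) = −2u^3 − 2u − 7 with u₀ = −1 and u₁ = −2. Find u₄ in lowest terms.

−4221418/3238261

h(−1) = −3, h(−2) = 13. u₂ = (−2) − 13·((−2) − (−1))/(13 − (−3)) = −19/16.
h(−2) = 13, h(−19/16) = −2613/2048. u₃ = (−19/16) − (−2613/2048)·((−19/16) − (−2))/((−2613/2048) − 13) = −218/173.
h(−19/16) = −2613/2048, h(−218/173) = −2474511/5177717. u₄ = (−218/173) − (−2474511/5177717)·((−218/173) − (−19/16))/((−2474511/5177717) − (−2613/2048)) = −4221418/3238261.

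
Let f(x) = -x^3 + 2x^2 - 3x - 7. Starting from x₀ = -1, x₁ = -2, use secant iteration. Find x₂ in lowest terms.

-17/16

f(-1) = -1, f(-2) = 15. x₂ = (-2) - 15·((-2) - (-1))/(15 - (-1)) = -17/16.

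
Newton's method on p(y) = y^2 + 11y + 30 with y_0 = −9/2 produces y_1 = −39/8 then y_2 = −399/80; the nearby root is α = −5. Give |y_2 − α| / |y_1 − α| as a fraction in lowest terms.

y_1 − α = −39/8 − (−5) = −39/8 + 5 = 1/8, so |y_1 − α| = 1/8.
y_2 − α = −399/80 − (−5) = −399/80 + 5 = 1/80, so |y_2 − α| = 1/80.
Ratio = (1/80) / (1/8) = 1/10.

1/10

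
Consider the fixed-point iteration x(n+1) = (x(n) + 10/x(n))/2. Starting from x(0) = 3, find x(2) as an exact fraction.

x(1) = (3 + 10/3)/2 = 19/6.
x(2) = (19/6 + 10/(19/6))/2 = 721/228.

721/228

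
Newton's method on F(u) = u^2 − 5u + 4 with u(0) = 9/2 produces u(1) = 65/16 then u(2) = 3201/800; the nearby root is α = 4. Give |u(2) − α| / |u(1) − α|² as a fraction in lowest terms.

8/25

u(1) − α = 65/16 − 4 = 1/16, so |u(1) − α| = 1/16.
u(2) − α = 3201/800 − 4 = 1/800, so |u(2) − α| = 1/800.
|u(1) − α|² = 1/256.
Ratio = (1/800) / (1/256) = 8/25.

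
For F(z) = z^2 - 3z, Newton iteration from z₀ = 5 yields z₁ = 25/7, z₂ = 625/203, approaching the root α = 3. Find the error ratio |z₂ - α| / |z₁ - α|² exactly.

7/29

z₁ - α = 25/7 - 3 = 4/7, so |z₁ - α| = 4/7.
z₂ - α = 625/203 - 3 = 16/203, so |z₂ - α| = 16/203.
|z₁ - α|² = 16/49.
Ratio = (16/203) / (16/49) = 7/29.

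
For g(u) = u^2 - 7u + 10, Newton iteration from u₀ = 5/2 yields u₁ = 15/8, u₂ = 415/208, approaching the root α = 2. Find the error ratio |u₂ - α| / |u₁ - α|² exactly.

4/13

u₁ - α = 15/8 - 2 = -1/8, so |u₁ - α| = 1/8.
u₂ - α = 415/208 - 2 = -1/208, so |u₂ - α| = 1/208.
|u₁ - α|² = 1/64.
Ratio = (1/208) / (1/64) = 4/13.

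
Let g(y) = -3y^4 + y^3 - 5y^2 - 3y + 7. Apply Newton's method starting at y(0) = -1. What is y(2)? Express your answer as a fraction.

-5973889/5726468

g'(y) = -12y^3 + 3y^2 - 10y - 3.
g(-1) = 1, g'(-1) = 22, so y(1) = (-1) - 1/22 = -23/22.
g(-23/22) = -12873/234256, g'(-23/22) = 130147/5324, so y(2) = (-23/22) - (-12873/234256)/(130147/5324) = -5973889/5726468.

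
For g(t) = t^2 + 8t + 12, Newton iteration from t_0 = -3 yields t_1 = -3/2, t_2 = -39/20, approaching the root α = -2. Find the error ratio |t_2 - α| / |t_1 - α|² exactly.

1/5

t_1 - α = -3/2 - (-2) = -3/2 + 2 = 1/2, so |t_1 - α| = 1/2.
t_2 - α = -39/20 - (-2) = -39/20 + 2 = 1/20, so |t_2 - α| = 1/20.
|t_1 - α|² = 1/4.
Ratio = (1/20) / (1/4) = 1/5.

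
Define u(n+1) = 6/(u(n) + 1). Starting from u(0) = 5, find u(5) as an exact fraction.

u(1) = 6/(5 + 1) = 1.
u(2) = 6/(1 + 1) = 3.
u(3) = 6/(3 + 1) = 3/2.
u(4) = 6/(3/2 + 1) = 12/5.
u(5) = 6/(12/5 + 1) = 30/17.

30/17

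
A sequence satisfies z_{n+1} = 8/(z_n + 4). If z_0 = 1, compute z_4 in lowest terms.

19/13

z_1 = 8/(1 + 4) = 8/5.
z_2 = 8/(8/5 + 4) = 10/7.
z_3 = 8/(10/7 + 4) = 28/19.
z_4 = 8/(28/19 + 4) = 19/13.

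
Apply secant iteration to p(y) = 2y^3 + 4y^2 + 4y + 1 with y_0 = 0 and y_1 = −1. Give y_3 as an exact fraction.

p(0) = 1, p(−1) = −1. y_2 = (−1) − (−1)·((−1) − 0)/((−1) − 1) = −1/2.
p(−1) = −1, p(−1/2) = −1/4. y_3 = (−1/2) − (−1/4)·((−1/2) − (−1))/((−1/4) − (−1)) = −1/3.

−1/3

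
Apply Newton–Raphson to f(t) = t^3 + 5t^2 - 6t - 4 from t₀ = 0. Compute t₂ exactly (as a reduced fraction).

-76/153

f'(t) = 3t^2 + 10t - 6.
f(0) = -4, f'(0) = -6, so t₁ = 0 - (-4)/(-6) = -2/3.
f(-2/3) = 52/27, f'(-2/3) = -34/3, so t₂ = (-2/3) - (52/27)/(-34/3) = -76/153.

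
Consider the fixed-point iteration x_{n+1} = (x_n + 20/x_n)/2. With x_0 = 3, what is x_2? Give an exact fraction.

1561/348

x_1 = (3 + 20/3)/2 = 29/6.
x_2 = (29/6 + 20/(29/6))/2 = 1561/348.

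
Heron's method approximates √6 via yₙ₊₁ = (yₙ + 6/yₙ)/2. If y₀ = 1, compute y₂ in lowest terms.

73/28

y₁ = (1 + 6/1)/2 = 7/2.
y₂ = (7/2 + 6/(7/2))/2 = 73/28.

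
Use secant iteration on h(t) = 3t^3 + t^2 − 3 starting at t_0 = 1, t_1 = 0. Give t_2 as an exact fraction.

3/4

h(1) = 1, h(0) = −3. t_2 = 0 − (−3)·(0 − 1)/((−3) − 1) = 3/4.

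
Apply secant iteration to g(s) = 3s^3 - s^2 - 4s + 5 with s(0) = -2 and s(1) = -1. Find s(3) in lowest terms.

g(-2) = -15, g(-1) = 5. s(2) = (-1) - 5·((-1) - (-2))/(5 - (-15)) = -5/4.
g(-1) = 5, g(-5/4) = 165/64. s(3) = (-5/4) - (165/64)·((-5/4) - (-1))/((165/64) - 5) = -47/31.

-47/31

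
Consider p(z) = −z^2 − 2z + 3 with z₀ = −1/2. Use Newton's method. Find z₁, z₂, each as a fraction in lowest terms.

p'(z) = −2z − 2.
p(−1/2) = 15/4, p'(−1/2) = −1, so z₁ = (−1/2) − (15/4)/(−1) = 13/4.
p(13/4) = −225/16, p'(13/4) = −17/2, so z₂ = (13/4) − (−225/16)/(−17/2) = 217/136.

z₁ = 13/4, z₂ = 217/136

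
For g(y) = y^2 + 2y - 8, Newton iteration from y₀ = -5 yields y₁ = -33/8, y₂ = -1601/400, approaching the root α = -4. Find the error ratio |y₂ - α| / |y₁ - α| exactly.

1/50

y₁ - α = -33/8 - (-4) = -33/8 + 4 = -1/8, so |y₁ - α| = 1/8.
y₂ - α = -1601/400 - (-4) = -1601/400 + 4 = -1/400, so |y₂ - α| = 1/400.
Ratio = (1/400) / (1/8) = 1/50.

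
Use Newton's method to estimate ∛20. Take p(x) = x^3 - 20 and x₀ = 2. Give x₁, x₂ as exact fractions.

x₁ = 3, x₂ = 74/27

p'(x) = 3x^2.
p(2) = -12, p'(2) = 12, so x₁ = 2 - (-12)/12 = 3.
p(3) = 7, p'(3) = 27, so x₂ = 3 - 7/27 = 74/27.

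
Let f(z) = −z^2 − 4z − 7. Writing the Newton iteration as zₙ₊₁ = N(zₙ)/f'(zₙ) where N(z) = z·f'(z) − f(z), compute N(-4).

−9

f'(z) = −2z − 4.
N(z) = z·f'(z) − f(z) = z·(−2z − 4) − (−z^2 − 4z − 7) = −z^2 + 7.
N(-4) = −9.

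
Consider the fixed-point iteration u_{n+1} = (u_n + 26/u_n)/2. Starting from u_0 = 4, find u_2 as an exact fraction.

u_1 = (4 + 26/4)/2 = 21/4.
u_2 = (21/4 + 26/(21/4))/2 = 857/168.

857/168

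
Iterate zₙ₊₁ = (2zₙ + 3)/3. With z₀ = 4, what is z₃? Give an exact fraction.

89/27

z₁ = (2·4 + 3)/3 = 11/3.
z₂ = (2·(11/3) + 3)/3 = 31/9.
z₃ = (2·(31/9) + 3)/3 = 89/27.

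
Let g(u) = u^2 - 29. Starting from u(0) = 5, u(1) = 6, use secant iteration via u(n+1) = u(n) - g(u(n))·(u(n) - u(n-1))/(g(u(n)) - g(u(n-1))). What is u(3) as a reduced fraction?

673/125

g(5) = -4, g(6) = 7. u(2) = 6 - 7·(6 - 5)/(7 - (-4)) = 59/11.
g(6) = 7, g(59/11) = -28/121. u(3) = (59/11) - (-28/121)·((59/11) - 6)/((-28/121) - 7) = 673/125.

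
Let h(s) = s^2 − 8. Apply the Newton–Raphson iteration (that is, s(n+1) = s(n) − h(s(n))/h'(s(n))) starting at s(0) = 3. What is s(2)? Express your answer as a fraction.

h'(s) = 2s.
h(3) = 1, h'(3) = 6, so s(1) = 3 − 1/6 = 17/6.
h(17/6) = 1/36, h'(17/6) = 17/3, so s(2) = (17/6) − (1/36)/(17/3) = 577/204.

577/204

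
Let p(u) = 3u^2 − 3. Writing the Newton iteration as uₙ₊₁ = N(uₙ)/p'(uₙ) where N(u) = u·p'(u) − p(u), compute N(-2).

p'(u) = 6u.
N(u) = u·p'(u) − p(u) = u·(6u) − (3u^2 − 3) = 3u^2 + 3.
N(-2) = 15.

15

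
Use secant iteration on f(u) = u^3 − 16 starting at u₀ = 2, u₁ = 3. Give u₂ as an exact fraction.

46/19

f(2) = −8, f(3) = 11. u₂ = 3 − 11·(3 − 2)/(11 − (−8)) = 46/19.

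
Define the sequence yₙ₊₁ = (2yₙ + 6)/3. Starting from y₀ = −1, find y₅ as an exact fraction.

1234/243

y₁ = (2·(−1) + 6)/3 = 4/3.
y₂ = (2·(4/3) + 6)/3 = 26/9.
y₃ = (2·(26/9) + 6)/3 = 106/27.
y₄ = (2·(106/27) + 6)/3 = 374/81.
y₅ = (2·(374/81) + 6)/3 = 1234/243.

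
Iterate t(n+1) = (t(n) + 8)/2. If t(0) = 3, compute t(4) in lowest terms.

123/16

t(1) = (3 + 8)/2 = 11/2.
t(2) = ((11/2) + 8)/2 = 27/4.
t(3) = ((27/4) + 8)/2 = 59/8.
t(4) = ((59/8) + 8)/2 = 123/16.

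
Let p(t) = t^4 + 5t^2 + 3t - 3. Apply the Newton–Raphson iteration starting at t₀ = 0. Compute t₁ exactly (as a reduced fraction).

p'(t) = 4t^3 + 10t + 3.
p(0) = -3, p'(0) = 3, so t₁ = 0 - (-3)/3 = 1.

1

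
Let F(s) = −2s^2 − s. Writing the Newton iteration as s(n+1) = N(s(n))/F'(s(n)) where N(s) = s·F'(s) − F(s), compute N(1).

−2

F'(s) = −4s − 1.
N(s) = s·F'(s) − F(s) = s·(−4s − 1) − (−2s^2 − s) = −2s^2.
N(1) = −2.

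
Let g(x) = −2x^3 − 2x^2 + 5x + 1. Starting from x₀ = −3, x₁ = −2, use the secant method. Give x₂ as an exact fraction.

g(−3) = 22, g(−2) = −1. x₂ = (−2) − (−1)·((−2) − (−3))/((−1) − 22) = −47/23.

−47/23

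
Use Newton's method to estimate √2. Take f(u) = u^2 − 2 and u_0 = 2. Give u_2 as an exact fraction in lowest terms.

17/12

f'(u) = 2u.
f(2) = 2, f'(2) = 4, so u_1 = 2 − 2/4 = 3/2.
f(3/2) = 1/4, f'(3/2) = 3, so u_2 = (3/2) − (1/4)/3 = 17/12.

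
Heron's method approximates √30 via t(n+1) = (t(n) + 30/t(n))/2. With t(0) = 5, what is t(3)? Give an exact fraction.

116161/21208

t(1) = (5 + 30/5)/2 = 11/2.
t(2) = (11/2 + 30/(11/2))/2 = 241/44.
t(3) = (241/44 + 30/(241/44))/2 = 116161/21208.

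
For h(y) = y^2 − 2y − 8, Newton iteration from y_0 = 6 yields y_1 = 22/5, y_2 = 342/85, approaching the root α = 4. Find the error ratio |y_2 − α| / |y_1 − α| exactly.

1/17

y_1 − α = 22/5 − 4 = 2/5, so |y_1 − α| = 2/5.
y_2 − α = 342/85 − 4 = 2/85, so |y_2 − α| = 2/85.
Ratio = (2/85) / (2/5) = 1/17.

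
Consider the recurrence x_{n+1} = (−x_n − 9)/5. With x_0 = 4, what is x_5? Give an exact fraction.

x_1 = (−4 − 9)/5 = −13/5.
x_2 = (−(−13/5) − 9)/5 = −32/25.
x_3 = (−(−32/25) − 9)/5 = −193/125.
x_4 = (−(−193/125) − 9)/5 = −932/625.
x_5 = (−(−932/625) − 9)/5 = −4693/3125.

−4693/3125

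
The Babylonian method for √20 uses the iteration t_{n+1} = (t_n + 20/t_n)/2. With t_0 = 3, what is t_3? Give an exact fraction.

4858801/1086456

t_1 = (3 + 20/3)/2 = 29/6.
t_2 = (29/6 + 20/(29/6))/2 = 1561/348.
t_3 = (1561/348 + 20/(1561/348))/2 = 4858801/1086456.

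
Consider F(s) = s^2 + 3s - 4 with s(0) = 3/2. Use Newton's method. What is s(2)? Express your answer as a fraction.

2929/2928

F'(s) = 2s + 3.
F(3/2) = 11/4, F'(3/2) = 6, so s(1) = (3/2) - (11/4)/6 = 25/24.
F(25/24) = 121/576, F'(25/24) = 61/12, so s(2) = (25/24) - (121/576)/(61/12) = 2929/2928.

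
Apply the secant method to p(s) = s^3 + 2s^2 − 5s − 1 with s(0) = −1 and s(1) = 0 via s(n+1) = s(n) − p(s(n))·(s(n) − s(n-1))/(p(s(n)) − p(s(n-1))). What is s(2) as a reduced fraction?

−1/6

p(−1) = 5, p(0) = −1. s(2) = 0 − (−1)·(0 − (−1))/((−1) − 5) = −1/6.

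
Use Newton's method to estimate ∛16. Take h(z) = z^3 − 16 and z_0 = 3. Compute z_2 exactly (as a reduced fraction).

250232/99225

h'(z) = 3z^2.
h(3) = 11, h'(3) = 27, so z_1 = 3 − 11/27 = 70/27.
h(70/27) = 28072/19683, h'(70/27) = 4900/243, so z_2 = (70/27) − (28072/19683)/(4900/243) = 250232/99225.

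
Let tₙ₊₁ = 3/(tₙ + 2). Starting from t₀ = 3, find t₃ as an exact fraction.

t₁ = 3/(3 + 2) = 3/5.
t₂ = 3/(3/5 + 2) = 15/13.
t₃ = 3/(15/13 + 2) = 39/41.

39/41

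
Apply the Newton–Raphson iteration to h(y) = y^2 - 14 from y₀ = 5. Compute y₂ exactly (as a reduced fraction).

h'(y) = 2y.
h(5) = 11, h'(5) = 10, so y₁ = 5 - 11/10 = 39/10.
h(39/10) = 121/100, h'(39/10) = 39/5, so y₂ = (39/10) - (121/100)/(39/5) = 2921/780.

2921/780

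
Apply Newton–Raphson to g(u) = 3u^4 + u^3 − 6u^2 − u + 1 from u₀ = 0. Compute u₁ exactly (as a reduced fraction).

1

g'(u) = 12u^3 + 3u^2 − 12u − 1.
g(0) = 1, g'(0) = −1, so u₁ = 0 − 1/(−1) = 1.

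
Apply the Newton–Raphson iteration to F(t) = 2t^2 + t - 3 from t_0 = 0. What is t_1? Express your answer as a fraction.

F'(t) = 4t + 1.
F(0) = -3, F'(0) = 1, so t_1 = 0 - (-3)/1 = 3.

3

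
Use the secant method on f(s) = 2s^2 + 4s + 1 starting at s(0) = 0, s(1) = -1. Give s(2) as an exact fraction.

-1/2

f(0) = 1, f(-1) = -1. s(2) = (-1) - (-1)·((-1) - 0)/((-1) - 1) = -1/2.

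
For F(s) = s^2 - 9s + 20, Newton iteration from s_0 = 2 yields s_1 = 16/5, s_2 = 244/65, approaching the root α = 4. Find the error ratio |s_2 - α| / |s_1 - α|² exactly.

s_1 - α = 16/5 - 4 = -4/5, so |s_1 - α| = 4/5.
s_2 - α = 244/65 - 4 = -16/65, so |s_2 - α| = 16/65.
|s_1 - α|² = 16/25.
Ratio = (16/65) / (16/25) = 5/13.

5/13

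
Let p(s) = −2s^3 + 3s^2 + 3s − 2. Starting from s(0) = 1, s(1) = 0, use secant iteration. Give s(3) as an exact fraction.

1/2

p(1) = 2, p(0) = −2. s(2) = 0 − (−2)·(0 − 1)/((−2) − 2) = 1/2.
p(0) = −2, p(1/2) = 0. s(3) = (1/2) − 0·((1/2) − 0)/(0 − (−2)) = 1/2.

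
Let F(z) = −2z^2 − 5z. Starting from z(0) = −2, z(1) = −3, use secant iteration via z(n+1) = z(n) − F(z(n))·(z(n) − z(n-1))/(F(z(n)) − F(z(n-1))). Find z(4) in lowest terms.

−1728/691

F(−2) = 2, F(−3) = −3. z(2) = (−3) − (−3)·((−3) − (−2))/((−3) − 2) = −12/5.
F(−3) = −3, F(−12/5) = 12/25. z(3) = (−12/5) − (12/25)·((−12/5) − (−3))/((12/25) − (−3)) = −72/29.
F(−12/5) = 12/25, F(−72/29) = 72/841. z(4) = (−72/29) − (72/841)·((−72/29) − (−12/5))/((72/841) − (12/25)) = −1728/691.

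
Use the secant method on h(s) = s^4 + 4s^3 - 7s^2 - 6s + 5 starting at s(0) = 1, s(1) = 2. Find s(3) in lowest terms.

111190/82219

h(1) = -3, h(2) = 13. s(2) = 2 - 13·(2 - 1)/(13 - (-3)) = 19/16.
h(2) = 13, h(19/16) = -216879/65536. s(3) = (19/16) - (-216879/65536)·((19/16) - 2)/((-216879/65536) - 13) = 111190/82219.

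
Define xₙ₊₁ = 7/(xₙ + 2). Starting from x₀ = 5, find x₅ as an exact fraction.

329/185

x₁ = 7/(5 + 2) = 1.
x₂ = 7/(1 + 2) = 7/3.
x₃ = 7/(7/3 + 2) = 21/13.
x₄ = 7/(21/13 + 2) = 91/47.
x₅ = 7/(91/47 + 2) = 329/185.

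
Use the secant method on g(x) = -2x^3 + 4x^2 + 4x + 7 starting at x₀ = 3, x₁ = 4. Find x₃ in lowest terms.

g(3) = 1, g(4) = -41. x₂ = 4 - (-41)·(4 - 3)/((-41) - 1) = 127/42.
g(4) = -41, g(127/42) = 13817/37044. x₃ = (127/42) - (13817/37044)·((127/42) - 4)/((13817/37044) - (-41)) = 113362/37381.

113362/37381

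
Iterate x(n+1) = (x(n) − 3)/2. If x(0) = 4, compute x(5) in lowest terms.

x(1) = (4 − 3)/2 = 1/2.
x(2) = ((1/2) − 3)/2 = −5/4.
x(3) = ((−5/4) − 3)/2 = −17/8.
x(4) = ((−17/8) − 3)/2 = −41/16.
x(5) = ((−41/16) − 3)/2 = −89/32.

−89/32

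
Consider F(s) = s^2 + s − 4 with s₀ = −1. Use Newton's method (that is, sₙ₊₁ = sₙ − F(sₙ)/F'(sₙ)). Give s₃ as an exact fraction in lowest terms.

F'(s) = 2s + 1.
F(−1) = −4, F'(−1) = −1, so s₁ = (−1) − (−4)/(−1) = −5.
F(−5) = 16, F'(−5) = −9, so s₂ = (−5) − 16/(−9) = −29/9.
F(−29/9) = 256/81, F'(−29/9) = −49/9, so s₃ = (−29/9) − (256/81)/(−49/9) = −1165/441.

−1165/441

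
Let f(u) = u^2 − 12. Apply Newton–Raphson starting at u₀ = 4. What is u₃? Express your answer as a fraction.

f'(u) = 2u.
f(4) = 4, f'(4) = 8, so u₁ = 4 − 4/8 = 7/2.
f(7/2) = 1/4, f'(7/2) = 7, so u₂ = (7/2) − (1/4)/7 = 97/28.
f(97/28) = 1/784, f'(97/28) = 97/14, so u₃ = (97/28) − (1/784)/(97/14) = 18817/5432.

18817/5432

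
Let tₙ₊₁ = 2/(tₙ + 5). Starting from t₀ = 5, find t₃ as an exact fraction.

13/35

t₁ = 2/(5 + 5) = 1/5.
t₂ = 2/(1/5 + 5) = 5/13.
t₃ = 2/(5/13 + 5) = 13/35.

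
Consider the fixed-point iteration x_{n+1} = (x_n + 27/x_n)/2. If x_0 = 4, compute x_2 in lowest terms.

x_1 = (4 + 27/4)/2 = 43/8.
x_2 = (43/8 + 27/(43/8))/2 = 3577/688.

3577/688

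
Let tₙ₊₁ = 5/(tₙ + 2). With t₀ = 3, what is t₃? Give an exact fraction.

15/11

t₁ = 5/(3 + 2) = 1.
t₂ = 5/(1 + 2) = 5/3.
t₃ = 5/(5/3 + 2) = 15/11.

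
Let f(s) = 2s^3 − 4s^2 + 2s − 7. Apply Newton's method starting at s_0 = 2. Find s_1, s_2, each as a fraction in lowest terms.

s_1 = 23/10, s_2 = 8627/3835

f'(s) = 6s^2 − 8s + 2.
f(2) = −3, f'(2) = 10, so s_1 = 2 − (−3)/10 = 23/10.
f(23/10) = 387/500, f'(23/10) = 767/50, so s_2 = (23/10) − (387/500)/(767/50) = 8627/3835.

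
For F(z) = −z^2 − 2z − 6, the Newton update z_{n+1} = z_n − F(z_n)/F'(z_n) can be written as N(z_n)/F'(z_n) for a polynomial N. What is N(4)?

F'(z) = −2z − 2.
N(z) = z·F'(z) − F(z) = z·(−2z − 2) − (−z^2 − 2z − 6) = −z^2 + 6.
N(4) = −10.

−10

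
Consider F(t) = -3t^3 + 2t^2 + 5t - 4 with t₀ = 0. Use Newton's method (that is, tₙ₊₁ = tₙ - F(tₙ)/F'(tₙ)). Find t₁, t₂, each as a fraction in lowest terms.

F'(t) = -9t^2 + 4t + 5.
F(0) = -4, F'(0) = 5, so t₁ = 0 - (-4)/5 = 4/5.
F(4/5) = -32/125, F'(4/5) = 61/25, so t₂ = (4/5) - (-32/125)/(61/25) = 276/305.

t₁ = 4/5, t₂ = 276/305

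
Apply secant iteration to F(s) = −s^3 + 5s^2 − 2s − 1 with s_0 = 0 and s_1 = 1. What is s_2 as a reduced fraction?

1/2

F(0) = −1, F(1) = 1. s_2 = 1 − 1·(1 − 0)/(1 − (−1)) = 1/2.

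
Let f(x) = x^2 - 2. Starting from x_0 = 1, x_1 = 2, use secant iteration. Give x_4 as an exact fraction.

f(1) = -1, f(2) = 2. x_2 = 2 - 2·(2 - 1)/(2 - (-1)) = 4/3.
f(2) = 2, f(4/3) = -2/9. x_3 = (4/3) - (-2/9)·((4/3) - 2)/((-2/9) - 2) = 7/5.
f(4/3) = -2/9, f(7/5) = -1/25. x_4 = (7/5) - (-1/25)·((7/5) - (4/3))/((-1/25) - (-2/9)) = 58/41.

58/41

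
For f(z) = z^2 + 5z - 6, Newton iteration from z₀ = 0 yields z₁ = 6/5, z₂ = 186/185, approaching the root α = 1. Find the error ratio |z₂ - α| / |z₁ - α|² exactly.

z₁ - α = 6/5 - 1 = 1/5, so |z₁ - α| = 1/5.
z₂ - α = 186/185 - 1 = 1/185, so |z₂ - α| = 1/185.
|z₁ - α|² = 1/25.
Ratio = (1/185) / (1/25) = 5/37.

5/37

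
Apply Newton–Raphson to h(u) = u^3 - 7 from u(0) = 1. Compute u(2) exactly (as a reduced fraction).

61/27

h'(u) = 3u^2.
h(1) = -6, h'(1) = 3, so u(1) = 1 - (-6)/3 = 3.
h(3) = 20, h'(3) = 27, so u(2) = 3 - 20/27 = 61/27.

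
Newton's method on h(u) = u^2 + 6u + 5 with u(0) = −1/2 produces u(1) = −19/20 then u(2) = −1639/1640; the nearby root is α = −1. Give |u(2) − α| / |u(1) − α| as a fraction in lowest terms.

1/82

u(1) − α = −19/20 − (−1) = −19/20 + 1 = 1/20, so |u(1) − α| = 1/20.
u(2) − α = −1639/1640 − (−1) = −1639/1640 + 1 = 1/1640, so |u(2) − α| = 1/1640.
Ratio = (1/1640) / (1/20) = 1/82.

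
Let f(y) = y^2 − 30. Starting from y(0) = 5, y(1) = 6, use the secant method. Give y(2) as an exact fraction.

60/11

f(5) = −5, f(6) = 6. y(2) = 6 − 6·(6 − 5)/(6 − (−5)) = 60/11.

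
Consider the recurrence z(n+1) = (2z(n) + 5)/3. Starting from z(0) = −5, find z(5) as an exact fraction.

895/243

z(1) = (2·(−5) + 5)/3 = −5/3.
z(2) = (2·(−5/3) + 5)/3 = 5/9.
z(3) = (2·(5/9) + 5)/3 = 55/27.
z(4) = (2·(55/27) + 5)/3 = 245/81.
z(5) = (2·(245/81) + 5)/3 = 895/243.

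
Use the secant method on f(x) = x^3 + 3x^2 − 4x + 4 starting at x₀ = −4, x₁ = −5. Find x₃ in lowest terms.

−14710/3527

f(−4) = 4, f(−5) = −26. x₂ = (−5) − (−26)·((−5) − (−4))/((−26) − 4) = −62/15.
f(−5) = −26, f(−62/15) = 3952/3375. x₃ = (−62/15) − (3952/3375)·((−62/15) − (−5))/((3952/3375) − (−26)) = −14710/3527.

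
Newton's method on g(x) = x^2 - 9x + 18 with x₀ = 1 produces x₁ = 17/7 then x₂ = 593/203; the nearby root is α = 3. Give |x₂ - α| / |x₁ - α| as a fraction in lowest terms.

x₁ - α = 17/7 - 3 = -4/7, so |x₁ - α| = 4/7.
x₂ - α = 593/203 - 3 = -16/203, so |x₂ - α| = 16/203.
Ratio = (16/203) / (4/7) = 4/29.

4/29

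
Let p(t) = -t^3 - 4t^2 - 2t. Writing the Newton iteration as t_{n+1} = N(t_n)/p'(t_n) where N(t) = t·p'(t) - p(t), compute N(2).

p'(t) = -3t^2 - 8t - 2.
N(t) = t·p'(t) - p(t) = t·(-3t^2 - 8t - 2) - (-t^3 - 4t^2 - 2t) = -2t^3 - 4t^2.
N(2) = -32.

-32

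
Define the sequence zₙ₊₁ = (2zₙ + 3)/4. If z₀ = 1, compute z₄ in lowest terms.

47/32

z₁ = (2·1 + 3)/4 = 5/4.
z₂ = (2·(5/4) + 3)/4 = 11/8.
z₃ = (2·(11/8) + 3)/4 = 23/16.
z₄ = (2·(23/16) + 3)/4 = 47/32.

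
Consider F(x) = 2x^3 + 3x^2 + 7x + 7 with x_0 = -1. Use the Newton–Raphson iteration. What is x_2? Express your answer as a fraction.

F'(x) = 6x^2 + 6x + 7.
F(-1) = 1, F'(-1) = 7, so x_1 = (-1) - 1/7 = -8/7.
F(-8/7) = -23/343, F'(-8/7) = 391/49, so x_2 = (-8/7) - (-23/343)/(391/49) = -135/119.

-135/119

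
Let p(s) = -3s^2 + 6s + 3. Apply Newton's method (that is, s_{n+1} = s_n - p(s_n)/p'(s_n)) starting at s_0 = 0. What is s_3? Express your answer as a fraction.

-169/408

p'(s) = -6s + 6.
p(0) = 3, p'(0) = 6, so s_1 = 0 - 3/6 = -1/2.
p(-1/2) = -3/4, p'(-1/2) = 9, so s_2 = (-1/2) - (-3/4)/9 = -5/12.
p(-5/12) = -1/48, p'(-5/12) = 17/2, so s_3 = (-5/12) - (-1/48)/(17/2) = -169/408.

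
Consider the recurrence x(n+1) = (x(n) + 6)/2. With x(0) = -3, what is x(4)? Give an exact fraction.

87/16

x(1) = ((-3) + 6)/2 = 3/2.
x(2) = ((3/2) + 6)/2 = 15/4.
x(3) = ((15/4) + 6)/2 = 39/8.
x(4) = ((39/8) + 6)/2 = 87/16.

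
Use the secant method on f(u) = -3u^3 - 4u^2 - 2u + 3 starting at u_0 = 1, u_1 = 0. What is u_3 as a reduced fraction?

f(1) = -6, f(0) = 3. u_2 = 0 - 3·(0 - 1)/(3 - (-6)) = 1/3.
f(0) = 3, f(1/3) = 16/9. u_3 = (1/3) - (16/9)·((1/3) - 0)/((16/9) - 3) = 9/11.

9/11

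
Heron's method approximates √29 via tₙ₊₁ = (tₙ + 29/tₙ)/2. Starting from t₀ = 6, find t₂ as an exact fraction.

8401/1560

t₁ = (6 + 29/6)/2 = 65/12.
t₂ = (65/12 + 29/(65/12))/2 = 8401/1560.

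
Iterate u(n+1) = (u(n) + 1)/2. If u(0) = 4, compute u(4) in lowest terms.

u(1) = (4 + 1)/2 = 5/2.
u(2) = ((5/2) + 1)/2 = 7/4.
u(3) = ((7/4) + 1)/2 = 11/8.
u(4) = ((11/8) + 1)/2 = 19/16.

19/16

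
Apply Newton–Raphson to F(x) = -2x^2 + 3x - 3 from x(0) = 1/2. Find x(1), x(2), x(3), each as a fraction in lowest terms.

F'(x) = -4x + 3.
F(1/2) = -2, F'(1/2) = 1, so x(1) = (1/2) - (-2)/1 = 5/2.
F(5/2) = -8, F'(5/2) = -7, so x(2) = (5/2) - (-8)/(-7) = 19/14.
F(19/14) = -128/49, F'(19/14) = -17/7, so x(3) = (19/14) - (-128/49)/(-17/7) = 67/238.

x(1) = 5/2, x(2) = 19/14, x(3) = 67/238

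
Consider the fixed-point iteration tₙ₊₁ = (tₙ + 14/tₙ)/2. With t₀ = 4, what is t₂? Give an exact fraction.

t₁ = (4 + 14/4)/2 = 15/4.
t₂ = (15/4 + 14/(15/4))/2 = 449/120.

449/120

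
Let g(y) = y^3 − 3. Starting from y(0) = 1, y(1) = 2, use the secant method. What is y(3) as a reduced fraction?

g(1) = −2, g(2) = 5. y(2) = 2 − 5·(2 − 1)/(5 − (−2)) = 9/7.
g(2) = 5, g(9/7) = −300/343. y(3) = (9/7) − (−300/343)·((9/7) − 2)/((−300/343) − 5) = 561/403.

561/403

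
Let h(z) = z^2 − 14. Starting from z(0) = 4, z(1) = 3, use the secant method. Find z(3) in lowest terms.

176/47

h(4) = 2, h(3) = −5. z(2) = 3 − (−5)·(3 − 4)/((−5) − 2) = 26/7.
h(3) = −5, h(26/7) = −10/49. z(3) = (26/7) − (−10/49)·((26/7) − 3)/((−10/49) − (−5)) = 176/47.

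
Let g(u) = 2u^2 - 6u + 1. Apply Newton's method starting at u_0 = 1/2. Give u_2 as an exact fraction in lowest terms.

31/176

g'(u) = 4u - 6.
g(1/2) = -3/2, g'(1/2) = -4, so u_1 = (1/2) - (-3/2)/(-4) = 1/8.
g(1/8) = 9/32, g'(1/8) = -11/2, so u_2 = (1/8) - (9/32)/(-11/2) = 31/176.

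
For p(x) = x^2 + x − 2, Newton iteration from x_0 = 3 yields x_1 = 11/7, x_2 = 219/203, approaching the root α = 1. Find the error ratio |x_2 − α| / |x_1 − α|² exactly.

x_1 − α = 11/7 − 1 = 4/7, so |x_1 − α| = 4/7.
x_2 − α = 219/203 − 1 = 16/203, so |x_2 − α| = 16/203.
|x_1 − α|² = 16/49.
Ratio = (16/203) / (16/49) = 7/29.

7/29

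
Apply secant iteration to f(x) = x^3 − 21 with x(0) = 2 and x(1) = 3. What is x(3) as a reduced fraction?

f(2) = −13, f(3) = 6. x(2) = 3 − 6·(3 − 2)/(6 − (−13)) = 51/19.
f(3) = 6, f(51/19) = −11388/6859. x(3) = (51/19) − (−11388/6859)·((51/19) − 3)/((−11388/6859) − 6) = 8035/2919.

8035/2919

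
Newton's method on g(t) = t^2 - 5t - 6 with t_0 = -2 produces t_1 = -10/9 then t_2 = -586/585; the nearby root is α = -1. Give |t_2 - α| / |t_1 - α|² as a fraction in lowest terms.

t_1 - α = -10/9 - (-1) = -10/9 + 1 = -1/9, so |t_1 - α| = 1/9.
t_2 - α = -586/585 - (-1) = -586/585 + 1 = -1/585, so |t_2 - α| = 1/585.
|t_1 - α|² = 1/81.
Ratio = (1/585) / (1/81) = 9/65.

9/65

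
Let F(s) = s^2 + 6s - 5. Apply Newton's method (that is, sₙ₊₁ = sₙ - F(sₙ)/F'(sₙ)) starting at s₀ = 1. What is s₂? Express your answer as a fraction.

89/120

F'(s) = 2s + 6.
F(1) = 2, F'(1) = 8, so s₁ = 1 - 2/8 = 3/4.
F(3/4) = 1/16, F'(3/4) = 15/2, so s₂ = (3/4) - (1/16)/(15/2) = 89/120.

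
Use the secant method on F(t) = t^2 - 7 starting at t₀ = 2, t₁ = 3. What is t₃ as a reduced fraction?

37/14

F(2) = -3, F(3) = 2. t₂ = 3 - 2·(3 - 2)/(2 - (-3)) = 13/5.
F(3) = 2, F(13/5) = -6/25. t₃ = (13/5) - (-6/25)·((13/5) - 3)/((-6/25) - 2) = 37/14.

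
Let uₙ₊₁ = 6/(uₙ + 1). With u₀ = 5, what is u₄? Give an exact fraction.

12/5

u₁ = 6/(5 + 1) = 1.
u₂ = 6/(1 + 1) = 3.
u₃ = 6/(3 + 1) = 3/2.
u₄ = 6/(3/2 + 1) = 12/5.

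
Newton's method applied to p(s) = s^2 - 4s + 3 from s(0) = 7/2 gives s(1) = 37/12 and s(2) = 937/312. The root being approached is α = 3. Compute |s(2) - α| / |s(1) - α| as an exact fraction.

s(1) - α = 37/12 - 3 = 1/12, so |s(1) - α| = 1/12.
s(2) - α = 937/312 - 3 = 1/312, so |s(2) - α| = 1/312.
Ratio = (1/312) / (1/12) = 1/26.

1/26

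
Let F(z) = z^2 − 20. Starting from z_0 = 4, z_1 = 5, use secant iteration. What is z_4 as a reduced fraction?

F(4) = −4, F(5) = 5. z_2 = 5 − 5·(5 − 4)/(5 − (−4)) = 40/9.
F(5) = 5, F(40/9) = −20/81. z_3 = (40/9) − (−20/81)·((40/9) − 5)/((−20/81) − 5) = 76/17.
F(40/9) = −20/81, F(76/17) = −4/289. z_4 = (76/17) − (−4/289)·((76/17) − (40/9))/((−4/289) − (−20/81)) = 1525/341.

1525/341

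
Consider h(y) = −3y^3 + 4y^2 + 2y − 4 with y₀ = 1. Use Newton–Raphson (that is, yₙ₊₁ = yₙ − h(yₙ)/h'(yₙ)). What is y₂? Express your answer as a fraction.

14/9

h'(y) = −9y^2 + 8y + 2.
h(1) = −1, h'(1) = 1, so y₁ = 1 − (−1)/1 = 2.
h(2) = −8, h'(2) = −18, so y₂ = 2 − (−8)/(−18) = 14/9.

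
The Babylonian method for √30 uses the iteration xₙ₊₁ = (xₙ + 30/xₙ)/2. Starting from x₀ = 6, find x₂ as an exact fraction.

x₁ = (6 + 30/6)/2 = 11/2.
x₂ = (11/2 + 30/(11/2))/2 = 241/44.

241/44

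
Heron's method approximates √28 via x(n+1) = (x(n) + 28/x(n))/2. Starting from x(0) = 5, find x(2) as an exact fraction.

5609/1060

x(1) = (5 + 28/5)/2 = 53/10.
x(2) = (53/10 + 28/(53/10))/2 = 5609/1060.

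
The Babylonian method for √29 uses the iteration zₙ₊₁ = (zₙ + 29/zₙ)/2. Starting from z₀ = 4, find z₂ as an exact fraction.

z₁ = (4 + 29/4)/2 = 45/8.
z₂ = (45/8 + 29/(45/8))/2 = 3881/720.

3881/720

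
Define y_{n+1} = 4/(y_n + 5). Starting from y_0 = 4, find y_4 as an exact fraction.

y_1 = 4/(4 + 5) = 4/9.
y_2 = 4/(4/9 + 5) = 36/49.
y_3 = 4/(36/49 + 5) = 196/281.
y_4 = 4/(196/281 + 5) = 1124/1601.

1124/1601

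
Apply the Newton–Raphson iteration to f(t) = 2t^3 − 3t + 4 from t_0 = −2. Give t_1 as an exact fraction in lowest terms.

−12/7

f'(t) = 6t^2 − 3.
f(−2) = −6, f'(−2) = 21, so t_1 = (−2) − (−6)/21 = −12/7.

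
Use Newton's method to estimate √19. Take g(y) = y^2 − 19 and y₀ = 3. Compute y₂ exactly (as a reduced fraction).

367/84

g'(y) = 2y.
g(3) = −10, g'(3) = 6, so y₁ = 3 − (−10)/6 = 14/3.
g(14/3) = 25/9, g'(14/3) = 28/3, so y₂ = (14/3) − (25/9)/(28/3) = 367/84.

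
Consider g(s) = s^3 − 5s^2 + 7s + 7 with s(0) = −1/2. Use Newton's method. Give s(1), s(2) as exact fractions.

s(1) = −2/3, s(2) = −53/81

g'(s) = 3s^2 − 10s + 7.
g(−1/2) = 17/8, g'(−1/2) = 51/4, so s(1) = (−1/2) − (17/8)/(51/4) = −2/3.
g(−2/3) = −5/27, g'(−2/3) = 15, so s(2) = (−2/3) − (−5/27)/15 = −53/81.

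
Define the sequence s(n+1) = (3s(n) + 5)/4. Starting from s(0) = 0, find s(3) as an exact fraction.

s(1) = (3·0 + 5)/4 = 5/4.
s(2) = (3·(5/4) + 5)/4 = 35/16.
s(3) = (3·(35/16) + 5)/4 = 185/64.

185/64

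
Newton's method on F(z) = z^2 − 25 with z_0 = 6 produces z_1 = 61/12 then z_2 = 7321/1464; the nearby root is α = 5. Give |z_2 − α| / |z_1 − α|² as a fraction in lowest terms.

6/61

z_1 − α = 61/12 − 5 = 1/12, so |z_1 − α| = 1/12.
z_2 − α = 7321/1464 − 5 = 1/1464, so |z_2 − α| = 1/1464.
|z_1 − α|² = 1/144.
Ratio = (1/1464) / (1/144) = 6/61.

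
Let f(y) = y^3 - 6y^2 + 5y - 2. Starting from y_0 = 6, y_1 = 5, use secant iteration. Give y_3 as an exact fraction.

f(6) = 28, f(5) = -2. y_2 = 5 - (-2)·(5 - 6)/((-2) - 28) = 76/15.
f(5) = -2, f(76/15) = -2114/3375. y_3 = (76/15) - (-2114/3375)·((76/15) - 5)/((-2114/3375) - (-2)) = 11815/2318.

11815/2318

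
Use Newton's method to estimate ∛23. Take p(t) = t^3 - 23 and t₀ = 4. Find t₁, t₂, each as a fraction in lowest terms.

t₁ = 151/48, t₂ = 4714759/1641672

p'(t) = 3t^2.
p(4) = 41, p'(4) = 48, so t₁ = 4 - 41/48 = 151/48.
p(151/48) = 899335/110592, p'(151/48) = 22801/768, so t₂ = (151/48) - (899335/110592)/(22801/768) = 4714759/1641672.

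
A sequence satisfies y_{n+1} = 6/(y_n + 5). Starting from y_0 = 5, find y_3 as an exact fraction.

84/85

y_1 = 6/(5 + 5) = 3/5.
y_2 = 6/(3/5 + 5) = 15/14.
y_3 = 6/(15/14 + 5) = 84/85.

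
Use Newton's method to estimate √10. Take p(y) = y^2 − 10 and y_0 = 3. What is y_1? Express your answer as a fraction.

p'(y) = 2y.
p(3) = −1, p'(3) = 6, so y_1 = 3 − (−1)/6 = 19/6.

19/6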